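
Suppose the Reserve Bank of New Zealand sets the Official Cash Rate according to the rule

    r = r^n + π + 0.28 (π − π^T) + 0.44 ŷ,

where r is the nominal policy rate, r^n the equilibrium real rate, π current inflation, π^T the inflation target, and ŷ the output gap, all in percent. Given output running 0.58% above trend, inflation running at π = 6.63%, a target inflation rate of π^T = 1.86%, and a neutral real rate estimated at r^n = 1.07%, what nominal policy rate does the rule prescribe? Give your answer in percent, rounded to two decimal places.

9.29%

Output 0.58% above potential → ŷ = 0.58.
r = 1.07 + 6.63 + 0.28 × (6.63 − 1.86) + 0.44 × 0.58
   = 1.07 + 6.63 + 1.3356 + 0.2552 = 9.29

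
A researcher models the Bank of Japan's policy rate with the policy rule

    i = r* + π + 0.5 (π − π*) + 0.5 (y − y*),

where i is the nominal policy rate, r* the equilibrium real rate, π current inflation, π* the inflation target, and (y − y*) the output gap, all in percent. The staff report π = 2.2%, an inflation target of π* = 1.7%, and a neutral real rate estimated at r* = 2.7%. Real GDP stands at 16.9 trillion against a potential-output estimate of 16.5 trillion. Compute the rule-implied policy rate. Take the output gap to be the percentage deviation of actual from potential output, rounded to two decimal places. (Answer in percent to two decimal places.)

Output gap = 100 × (16.9 − 16.5) / 16.5 = 2.42%.
i = 2.70 + 2.20 + 0.5 × (2.20 − 1.70) + 0.5 × 2.42
   = 2.70 + 2.2 + 0.25 + 1.21 = 6.36

6.36%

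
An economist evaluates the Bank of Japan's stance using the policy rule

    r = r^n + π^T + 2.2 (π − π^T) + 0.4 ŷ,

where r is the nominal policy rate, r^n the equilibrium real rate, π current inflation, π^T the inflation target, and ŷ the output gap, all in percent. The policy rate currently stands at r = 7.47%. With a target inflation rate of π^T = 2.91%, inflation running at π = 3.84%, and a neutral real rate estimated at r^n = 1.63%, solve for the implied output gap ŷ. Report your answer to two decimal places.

0.4 ŷ = 7.47 − 1.63 − 2.91 − 2.2 × (3.84 − 2.91) = 0.884
ŷ = 0.884 / 0.4 = 2.21

2.21%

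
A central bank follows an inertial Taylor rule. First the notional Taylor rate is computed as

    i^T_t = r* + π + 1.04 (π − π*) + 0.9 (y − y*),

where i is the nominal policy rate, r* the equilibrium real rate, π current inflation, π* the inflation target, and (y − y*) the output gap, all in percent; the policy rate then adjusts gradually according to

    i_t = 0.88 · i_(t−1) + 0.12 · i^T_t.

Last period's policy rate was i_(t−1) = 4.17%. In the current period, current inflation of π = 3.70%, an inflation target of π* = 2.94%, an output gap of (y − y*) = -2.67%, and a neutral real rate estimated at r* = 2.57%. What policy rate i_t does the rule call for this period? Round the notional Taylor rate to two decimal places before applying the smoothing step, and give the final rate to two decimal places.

i^T_t = 2.57 + 3.70 + 1.04 × (3.70 − 2.94) + 0.9 × (-2.67)
   = 2.57 + 3.7 + 0.7904 − 2.403 = 4.66
i_t = 0.88 × 4.17 + 0.12 × 4.66 = 3.6696 + 0.5592 = 4.23

4.23%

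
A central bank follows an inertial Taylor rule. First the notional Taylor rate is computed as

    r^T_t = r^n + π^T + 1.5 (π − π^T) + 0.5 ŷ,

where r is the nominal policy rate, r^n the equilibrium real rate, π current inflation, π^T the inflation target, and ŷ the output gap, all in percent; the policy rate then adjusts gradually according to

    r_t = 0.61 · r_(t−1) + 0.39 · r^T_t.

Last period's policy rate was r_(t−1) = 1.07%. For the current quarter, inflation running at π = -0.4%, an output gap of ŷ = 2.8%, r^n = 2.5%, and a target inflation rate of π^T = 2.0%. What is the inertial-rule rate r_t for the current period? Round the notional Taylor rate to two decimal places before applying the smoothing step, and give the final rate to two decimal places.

r^T_t = 2.5 + 2.0 + 1.5 × (-0.4 − 2.0) + 0.5 × 2.8
   = 2.5 + 2 − 3.6 + 1.4 = 2.30
r_t = 0.61 × 1.07 + 0.39 × 2.30 = 0.6527 + 0.897 = 1.55

1.55%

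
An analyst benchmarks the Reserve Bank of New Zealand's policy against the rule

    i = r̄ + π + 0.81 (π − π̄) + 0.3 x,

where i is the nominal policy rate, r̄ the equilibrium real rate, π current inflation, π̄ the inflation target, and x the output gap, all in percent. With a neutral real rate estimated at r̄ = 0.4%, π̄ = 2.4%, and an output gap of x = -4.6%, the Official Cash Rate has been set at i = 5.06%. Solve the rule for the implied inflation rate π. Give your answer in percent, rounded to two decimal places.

4.41%

Collecting π: i = r̄ + (1 + 0.81) π − 0.81 π̄ + 0.3 x
1.81 π = 5.06 − 0.4 + 0.81 × 2.4 − 0.3 × (-4.6) = 7.984
π = 7.984 / 1.81 = 4.41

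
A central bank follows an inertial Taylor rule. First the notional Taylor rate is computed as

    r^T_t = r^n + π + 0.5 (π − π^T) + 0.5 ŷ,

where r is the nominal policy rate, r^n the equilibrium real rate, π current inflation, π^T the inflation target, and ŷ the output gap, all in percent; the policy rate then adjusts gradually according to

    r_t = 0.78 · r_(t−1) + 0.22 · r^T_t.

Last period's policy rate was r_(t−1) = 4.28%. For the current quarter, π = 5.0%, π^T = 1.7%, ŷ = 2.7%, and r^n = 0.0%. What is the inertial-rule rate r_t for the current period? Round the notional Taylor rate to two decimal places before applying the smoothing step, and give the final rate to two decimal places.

5.10%

r^T_t = 0.0 + 5.0 + 0.5 × (5.0 − 1.7) + 0.5 × 2.7
   = 0.0 + 5 + 1.65 + 1.35 = 8.00
r_t = 0.78 × 4.28 + 0.22 × 8.00 = 3.3384 + 1.76 = 5.10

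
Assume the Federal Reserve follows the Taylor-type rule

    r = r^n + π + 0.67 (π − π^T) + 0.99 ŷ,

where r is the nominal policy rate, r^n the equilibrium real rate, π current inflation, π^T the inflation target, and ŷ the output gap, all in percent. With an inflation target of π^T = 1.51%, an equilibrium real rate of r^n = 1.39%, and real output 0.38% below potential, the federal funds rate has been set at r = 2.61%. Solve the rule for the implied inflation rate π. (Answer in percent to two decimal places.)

Output 0.38% below potential → ŷ = -0.38.
Collecting π: r = r^n + (1 + 0.67) π − 0.67 π^T + 0.99 ŷ
1.67 π = 2.61 − 1.39 + 0.67 × 1.51 − 0.99 × (-0.38) = 2.6079
π = 2.6079 / 1.67 = 1.56

1.56%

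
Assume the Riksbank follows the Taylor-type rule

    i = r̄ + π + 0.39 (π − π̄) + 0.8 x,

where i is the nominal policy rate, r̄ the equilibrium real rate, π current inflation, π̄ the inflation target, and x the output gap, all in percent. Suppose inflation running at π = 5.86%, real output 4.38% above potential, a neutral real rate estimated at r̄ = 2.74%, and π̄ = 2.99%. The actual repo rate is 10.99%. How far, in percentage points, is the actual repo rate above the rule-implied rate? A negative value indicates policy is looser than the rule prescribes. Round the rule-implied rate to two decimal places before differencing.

-2.23 pp

Output 4.38% above potential → x = 4.38.
i = 2.74 + 5.86 + 0.39 × (5.86 − 2.99) + 0.8 × 4.38
   = 2.74 + 5.86 + 1.1193 + 3.504 = 13.22
Deviation = 10.99 − 13.22 = -2.23 pp.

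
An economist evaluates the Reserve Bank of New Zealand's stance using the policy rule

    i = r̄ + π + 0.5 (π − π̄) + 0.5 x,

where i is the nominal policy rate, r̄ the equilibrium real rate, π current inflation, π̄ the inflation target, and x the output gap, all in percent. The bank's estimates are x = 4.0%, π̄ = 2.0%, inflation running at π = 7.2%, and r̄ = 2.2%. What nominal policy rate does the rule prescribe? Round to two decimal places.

i = 2.2 + 7.2 + 0.5 × (7.2 − 2.0) + 0.5 × 4.0
   = 2.2 + 7.2 + 2.6 + 2 = 14.00

14.00%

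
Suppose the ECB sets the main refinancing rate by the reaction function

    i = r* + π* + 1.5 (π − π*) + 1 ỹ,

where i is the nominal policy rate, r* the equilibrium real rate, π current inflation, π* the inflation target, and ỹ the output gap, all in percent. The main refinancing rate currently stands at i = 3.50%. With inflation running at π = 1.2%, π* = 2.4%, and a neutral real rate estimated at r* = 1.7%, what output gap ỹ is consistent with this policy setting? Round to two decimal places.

1.20%

1 ỹ = 3.50 − 1.7 − 2.4 − 1.5 × (1.2 − 2.4) = 1.2
ỹ = 1.2 / 1 = 1.20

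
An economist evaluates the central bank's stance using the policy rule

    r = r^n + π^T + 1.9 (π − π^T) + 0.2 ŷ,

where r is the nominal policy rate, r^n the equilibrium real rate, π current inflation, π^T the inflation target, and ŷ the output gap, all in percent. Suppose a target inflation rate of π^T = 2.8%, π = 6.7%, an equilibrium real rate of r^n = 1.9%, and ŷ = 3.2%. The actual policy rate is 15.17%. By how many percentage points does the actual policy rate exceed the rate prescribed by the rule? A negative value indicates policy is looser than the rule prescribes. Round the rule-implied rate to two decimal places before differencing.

r = 1.9 + 2.8 + 1.9 × (6.7 − 2.8) + 0.2 × 3.2
   = 1.9 + 2.8 + 7.41 + 0.64 = 12.75
Deviation = 15.17 − 12.75 = 2.42 pp.

2.42 pp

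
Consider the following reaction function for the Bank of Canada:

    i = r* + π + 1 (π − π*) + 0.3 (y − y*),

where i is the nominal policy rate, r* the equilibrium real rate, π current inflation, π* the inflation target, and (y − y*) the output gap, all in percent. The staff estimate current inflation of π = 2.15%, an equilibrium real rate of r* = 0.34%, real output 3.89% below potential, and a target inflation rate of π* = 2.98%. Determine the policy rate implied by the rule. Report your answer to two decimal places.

Output 3.89% below potential → (y − y*) = -3.89.
i = 0.34 + 2.15 + 1 × (2.15 − 2.98) + 0.3 × (-3.89)
   = 0.34 + 2.15 − 0.83 − 1.167 = 0.49

0.49%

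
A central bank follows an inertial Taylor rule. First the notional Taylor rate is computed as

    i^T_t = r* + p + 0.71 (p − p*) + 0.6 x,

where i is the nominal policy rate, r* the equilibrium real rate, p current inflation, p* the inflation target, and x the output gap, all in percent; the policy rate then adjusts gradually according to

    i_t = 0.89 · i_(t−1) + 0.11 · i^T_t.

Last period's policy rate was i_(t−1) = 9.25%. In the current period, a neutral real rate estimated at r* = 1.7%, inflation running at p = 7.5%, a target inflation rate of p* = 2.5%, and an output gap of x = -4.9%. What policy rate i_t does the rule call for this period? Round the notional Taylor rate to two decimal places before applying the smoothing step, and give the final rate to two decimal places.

i^T_t = 1.7 + 7.5 + 0.71 × (7.5 − 2.5) + 0.6 × (-4.9)
   = 1.7 + 7.5 + 3.55 − 2.94 = 9.81
i_t = 0.89 × 9.25 + 0.11 × 9.81 = 8.2325 + 1.0791 = 9.31

9.31%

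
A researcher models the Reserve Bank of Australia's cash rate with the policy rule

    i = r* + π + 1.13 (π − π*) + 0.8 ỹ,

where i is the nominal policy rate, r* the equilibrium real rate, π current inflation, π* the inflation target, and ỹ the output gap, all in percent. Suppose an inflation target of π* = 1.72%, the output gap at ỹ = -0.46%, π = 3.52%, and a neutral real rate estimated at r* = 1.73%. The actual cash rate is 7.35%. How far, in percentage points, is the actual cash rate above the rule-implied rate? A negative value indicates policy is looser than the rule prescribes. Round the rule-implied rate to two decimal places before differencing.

0.43 pp

i = 1.73 + 3.52 + 1.13 × (3.52 − 1.72) + 0.8 × (-0.46)
   = 1.73 + 3.52 + 2.034 − 0.368 = 6.92
Deviation = 7.35 − 6.92 = 0.43 pp.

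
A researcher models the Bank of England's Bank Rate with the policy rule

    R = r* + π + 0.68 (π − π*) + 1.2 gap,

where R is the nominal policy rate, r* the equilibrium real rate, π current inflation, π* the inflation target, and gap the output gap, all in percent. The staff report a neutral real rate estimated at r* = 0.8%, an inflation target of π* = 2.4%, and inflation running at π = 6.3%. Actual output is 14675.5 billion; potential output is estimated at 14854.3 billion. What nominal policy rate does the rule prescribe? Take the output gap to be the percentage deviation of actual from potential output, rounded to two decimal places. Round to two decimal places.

8.31%

Output gap = 100 × (14675.5 − 14854.3) / 14854.3 = -1.20%.
R = 0.80 + 6.30 + 0.68 × (6.30 − 2.40) + 1.2 × (-1.20)
   = 0.80 + 6.3 + 2.652 − 1.44 = 8.31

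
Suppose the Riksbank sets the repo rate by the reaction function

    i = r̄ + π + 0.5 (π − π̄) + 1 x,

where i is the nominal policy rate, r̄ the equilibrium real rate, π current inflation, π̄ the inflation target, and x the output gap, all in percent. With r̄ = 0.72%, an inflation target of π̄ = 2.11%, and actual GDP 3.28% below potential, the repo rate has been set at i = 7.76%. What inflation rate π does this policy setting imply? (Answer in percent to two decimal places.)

Output 3.28% below potential → x = -3.28.
Collecting π: i = r̄ + (1 + 0.5) π − 0.5 π̄ + 1 x
1.5 π = 7.76 − 0.72 + 0.5 × 2.11 − 1 × (-3.28) = 11.375
π = 11.375 / 1.5 = 7.58

7.58%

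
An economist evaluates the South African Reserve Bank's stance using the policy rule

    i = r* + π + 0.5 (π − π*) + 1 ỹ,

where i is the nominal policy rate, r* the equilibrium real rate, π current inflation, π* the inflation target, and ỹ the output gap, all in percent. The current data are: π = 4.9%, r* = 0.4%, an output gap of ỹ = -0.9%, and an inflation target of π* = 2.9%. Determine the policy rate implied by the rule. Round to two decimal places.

5.40%

i = 0.4 + 4.9 + 0.5 × (4.9 − 2.9) + 1 × (-0.9)
   = 0.4 + 4.9 + 1 − 0.9 = 5.40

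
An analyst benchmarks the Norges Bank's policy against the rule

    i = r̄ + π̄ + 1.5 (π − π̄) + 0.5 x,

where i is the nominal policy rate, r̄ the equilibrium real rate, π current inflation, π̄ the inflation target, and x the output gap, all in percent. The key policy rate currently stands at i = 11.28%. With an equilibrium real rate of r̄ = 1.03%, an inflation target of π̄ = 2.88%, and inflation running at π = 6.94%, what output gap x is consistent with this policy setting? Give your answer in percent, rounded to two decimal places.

2.56%

0.5 x = 11.28 − 1.03 − 2.88 − 1.5 × (6.94 − 2.88) = 1.28
x = 1.28 / 0.5 = 2.56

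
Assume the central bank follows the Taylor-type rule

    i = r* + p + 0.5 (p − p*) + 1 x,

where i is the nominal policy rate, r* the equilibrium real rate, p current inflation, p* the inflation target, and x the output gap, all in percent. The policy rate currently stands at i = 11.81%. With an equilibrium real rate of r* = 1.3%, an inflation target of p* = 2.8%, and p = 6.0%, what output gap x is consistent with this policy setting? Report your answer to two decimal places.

2.91%

1 x = 11.81 − 1.3 − 6.0 − 0.5 × (6.0 − 2.8) = 2.91
x = 2.91 / 1 = 2.91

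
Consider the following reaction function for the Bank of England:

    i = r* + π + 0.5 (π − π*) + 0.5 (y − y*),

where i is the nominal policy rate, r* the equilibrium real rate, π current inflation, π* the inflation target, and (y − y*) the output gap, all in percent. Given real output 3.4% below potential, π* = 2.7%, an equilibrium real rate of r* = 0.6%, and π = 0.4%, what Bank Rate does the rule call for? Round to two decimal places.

Output 3.4% below potential → (y − y*) = -3.4.
i = 0.6 + 0.4 + 0.5 × (0.4 − 2.7) + 0.5 × (-3.4)
   = 0.6 + 0.4 − 1.15 − 1.7 = -1.85

-1.85%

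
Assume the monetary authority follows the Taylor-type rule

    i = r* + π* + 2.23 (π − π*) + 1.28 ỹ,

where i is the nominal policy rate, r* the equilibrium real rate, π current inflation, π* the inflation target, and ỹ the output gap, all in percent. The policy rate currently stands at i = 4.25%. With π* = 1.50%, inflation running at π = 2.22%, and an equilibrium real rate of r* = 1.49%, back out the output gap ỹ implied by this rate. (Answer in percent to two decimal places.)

1.28 ỹ = 4.25 − 1.49 − 1.50 − 2.23 × (2.22 − 1.50) = -0.3456
ỹ = -0.3456 / 1.28 = -0.27

-0.27%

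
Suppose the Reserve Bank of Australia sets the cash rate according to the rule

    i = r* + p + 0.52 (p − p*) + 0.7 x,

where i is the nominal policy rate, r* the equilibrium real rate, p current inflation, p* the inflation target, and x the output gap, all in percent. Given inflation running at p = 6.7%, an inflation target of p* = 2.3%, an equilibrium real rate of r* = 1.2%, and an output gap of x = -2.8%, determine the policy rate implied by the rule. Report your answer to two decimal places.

i = 1.2 + 6.7 + 0.52 × (6.7 − 2.3) + 0.7 × (-2.8)
   = 1.2 + 6.7 + 2.288 − 1.96 = 8.23

8.23%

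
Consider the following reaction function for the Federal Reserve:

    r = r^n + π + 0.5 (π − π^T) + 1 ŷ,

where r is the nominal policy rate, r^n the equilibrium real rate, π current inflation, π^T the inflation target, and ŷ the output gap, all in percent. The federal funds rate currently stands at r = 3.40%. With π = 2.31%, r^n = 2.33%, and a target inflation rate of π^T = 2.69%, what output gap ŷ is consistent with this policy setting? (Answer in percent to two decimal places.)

1 ŷ = 3.40 − 2.33 − 2.31 − 0.5 × (2.31 − 2.69) = -1.05
ŷ = -1.05 / 1 = -1.05

-1.05%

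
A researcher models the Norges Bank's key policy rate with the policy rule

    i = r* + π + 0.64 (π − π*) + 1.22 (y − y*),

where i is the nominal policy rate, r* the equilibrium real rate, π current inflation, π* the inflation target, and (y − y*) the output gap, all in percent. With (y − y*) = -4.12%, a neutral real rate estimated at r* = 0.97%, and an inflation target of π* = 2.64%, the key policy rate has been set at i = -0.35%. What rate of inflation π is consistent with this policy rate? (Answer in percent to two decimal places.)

Collecting π: i = r* + (1 + 0.64) π − 0.64 π* + 1.22 (y − y*)
1.64 π = -0.35 − 0.97 + 0.64 × 2.64 − 1.22 × (-4.12) = 5.396
π = 5.396 / 1.64 = 3.29

3.29%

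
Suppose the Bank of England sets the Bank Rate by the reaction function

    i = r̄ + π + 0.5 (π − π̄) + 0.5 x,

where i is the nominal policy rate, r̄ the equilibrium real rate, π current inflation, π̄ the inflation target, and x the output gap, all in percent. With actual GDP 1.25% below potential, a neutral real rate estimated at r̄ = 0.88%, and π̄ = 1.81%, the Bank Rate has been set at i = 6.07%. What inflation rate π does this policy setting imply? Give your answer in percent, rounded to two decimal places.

Output 1.25% below potential → x = -1.25.
Collecting π: i = r̄ + (1 + 0.5) π − 0.5 π̄ + 0.5 x
1.5 π = 6.07 − 0.88 + 0.5 × 1.81 − 0.5 × (-1.25) = 6.72
π = 6.72 / 1.5 = 4.48

4.48%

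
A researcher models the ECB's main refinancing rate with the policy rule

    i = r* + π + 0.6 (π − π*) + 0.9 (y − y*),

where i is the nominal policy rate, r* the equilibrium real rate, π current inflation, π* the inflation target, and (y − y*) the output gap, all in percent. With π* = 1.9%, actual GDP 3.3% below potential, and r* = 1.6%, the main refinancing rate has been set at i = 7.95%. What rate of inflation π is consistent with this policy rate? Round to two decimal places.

Output 3.3% below potential → (y − y*) = -3.3.
Collecting π: i = r* + (1 + 0.6) π − 0.6 π* + 0.9 (y − y*)
1.6 π = 7.95 − 1.6 + 0.6 × 1.9 − 0.9 × (-3.3) = 10.46
π = 10.46 / 1.6 = 6.54

6.54%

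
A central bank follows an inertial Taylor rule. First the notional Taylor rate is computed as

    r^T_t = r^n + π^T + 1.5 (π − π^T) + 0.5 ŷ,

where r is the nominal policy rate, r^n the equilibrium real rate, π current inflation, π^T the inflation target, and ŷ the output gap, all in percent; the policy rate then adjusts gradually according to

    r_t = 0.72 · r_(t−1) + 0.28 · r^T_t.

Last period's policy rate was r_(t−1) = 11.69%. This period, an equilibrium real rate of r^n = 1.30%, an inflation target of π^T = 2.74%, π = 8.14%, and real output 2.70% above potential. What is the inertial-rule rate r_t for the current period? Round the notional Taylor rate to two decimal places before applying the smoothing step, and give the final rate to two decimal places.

12.19%

Output 2.70% above potential → ŷ = 2.70.
r^T_t = 1.30 + 2.74 + 1.5 × (8.14 − 2.74) + 0.5 × 2.70
   = 1.30 + 2.74 + 8.1 + 1.35 = 13.49
r_t = 0.72 × 11.69 + 0.28 × 13.49 = 8.4168 + 3.7772 = 12.19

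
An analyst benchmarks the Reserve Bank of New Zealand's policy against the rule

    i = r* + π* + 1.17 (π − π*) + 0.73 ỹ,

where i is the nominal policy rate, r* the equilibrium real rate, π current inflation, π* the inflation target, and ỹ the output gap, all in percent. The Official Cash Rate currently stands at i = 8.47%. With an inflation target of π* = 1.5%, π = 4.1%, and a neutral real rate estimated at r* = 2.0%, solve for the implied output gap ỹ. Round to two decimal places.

2.64%

0.73 ỹ = 8.47 − 2.0 − 1.5 − 1.17 × (4.1 − 1.5) = 1.928
ỹ = 1.928 / 0.73 = 2.64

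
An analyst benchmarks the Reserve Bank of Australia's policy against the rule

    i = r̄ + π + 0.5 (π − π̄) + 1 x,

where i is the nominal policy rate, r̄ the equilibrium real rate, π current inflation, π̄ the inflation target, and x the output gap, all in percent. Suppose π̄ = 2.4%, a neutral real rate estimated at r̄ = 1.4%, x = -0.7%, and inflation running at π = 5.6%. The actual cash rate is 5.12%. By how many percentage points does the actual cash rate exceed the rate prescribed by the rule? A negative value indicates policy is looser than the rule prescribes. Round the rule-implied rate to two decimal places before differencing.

i = 1.4 + 5.6 + 0.5 × (5.6 − 2.4) + 1 × (-0.7)
   = 1.4 + 5.6 + 1.6 − 0.7 = 7.90
Deviation = 5.12 − 7.90 = -2.78 pp.

-2.78 pp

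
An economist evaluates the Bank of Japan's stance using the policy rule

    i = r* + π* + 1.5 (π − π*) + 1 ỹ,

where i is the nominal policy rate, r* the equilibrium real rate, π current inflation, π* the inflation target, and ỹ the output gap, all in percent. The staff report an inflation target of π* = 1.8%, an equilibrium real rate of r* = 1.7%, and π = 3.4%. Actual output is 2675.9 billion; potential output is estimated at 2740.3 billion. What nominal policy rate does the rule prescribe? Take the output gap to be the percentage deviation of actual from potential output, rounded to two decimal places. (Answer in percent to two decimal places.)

3.55%

Output gap = 100 × (2675.9 − 2740.3) / 2740.3 = -2.35%.
i = 1.70 + 1.80 + 1.5 × (3.40 − 1.80) + 1 × (-2.35)
   = 1.70 + 1.8 + 2.4 − 2.35 = 3.55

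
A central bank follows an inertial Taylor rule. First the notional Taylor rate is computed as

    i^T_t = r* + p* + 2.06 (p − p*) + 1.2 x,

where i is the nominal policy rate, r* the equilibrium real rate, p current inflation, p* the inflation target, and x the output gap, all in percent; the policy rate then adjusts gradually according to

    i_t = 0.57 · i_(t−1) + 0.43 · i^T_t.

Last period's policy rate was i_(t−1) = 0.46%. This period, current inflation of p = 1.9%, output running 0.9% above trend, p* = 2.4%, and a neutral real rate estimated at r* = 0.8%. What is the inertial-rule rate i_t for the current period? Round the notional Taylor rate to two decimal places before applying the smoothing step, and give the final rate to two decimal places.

Output 0.9% above potential → x = 0.9.
i^T_t = 0.8 + 2.4 + 2.06 × (1.9 − 2.4) + 1.2 × 0.9
   = 0.8 + 2.4 − 1.03 + 1.08 = 3.25
i_t = 0.57 × 0.46 + 0.43 × 3.25 = 0.2622 + 1.3975 = 1.66

1.66%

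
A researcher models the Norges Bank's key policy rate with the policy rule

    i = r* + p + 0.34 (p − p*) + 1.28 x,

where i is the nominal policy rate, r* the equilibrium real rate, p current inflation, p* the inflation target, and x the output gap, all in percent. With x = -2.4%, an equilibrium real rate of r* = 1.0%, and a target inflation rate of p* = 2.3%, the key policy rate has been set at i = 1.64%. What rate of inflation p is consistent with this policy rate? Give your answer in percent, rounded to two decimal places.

Collecting p: i = r* + (1 + 0.34) p − 0.34 p* + 1.28 x
1.34 p = 1.64 − 1.0 + 0.34 × 2.3 − 1.28 × (-2.4) = 4.494
p = 4.494 / 1.34 = 3.35

3.35%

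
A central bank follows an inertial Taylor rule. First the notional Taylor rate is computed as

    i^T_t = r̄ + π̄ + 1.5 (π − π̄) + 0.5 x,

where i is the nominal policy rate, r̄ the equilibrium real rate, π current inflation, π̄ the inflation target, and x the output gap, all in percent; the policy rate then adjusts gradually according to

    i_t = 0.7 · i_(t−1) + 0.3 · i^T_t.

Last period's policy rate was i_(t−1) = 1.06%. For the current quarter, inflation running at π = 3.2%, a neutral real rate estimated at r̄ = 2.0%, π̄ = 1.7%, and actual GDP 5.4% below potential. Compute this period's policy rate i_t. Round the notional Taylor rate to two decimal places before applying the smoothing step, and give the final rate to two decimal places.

Output 5.4% below potential → x = -5.4.
i^T_t = 2.0 + 1.7 + 1.5 × (3.2 − 1.7) + 0.5 × (-5.4)
   = 2.0 + 1.7 + 2.25 − 2.7 = 3.25
i_t = 0.7 × 1.06 + 0.3 × 3.25 = 0.742 + 0.975 = 1.72

1.72%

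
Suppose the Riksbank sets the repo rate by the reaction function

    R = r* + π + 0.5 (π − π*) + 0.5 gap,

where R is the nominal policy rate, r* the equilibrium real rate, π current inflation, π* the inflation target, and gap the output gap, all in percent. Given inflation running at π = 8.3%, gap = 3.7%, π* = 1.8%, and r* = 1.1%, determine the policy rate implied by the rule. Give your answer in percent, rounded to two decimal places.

R = 1.1 + 8.3 + 0.5 × (8.3 − 1.8) + 0.5 × 3.7
   = 1.1 + 8.3 + 3.25 + 1.85 = 14.50

14.50%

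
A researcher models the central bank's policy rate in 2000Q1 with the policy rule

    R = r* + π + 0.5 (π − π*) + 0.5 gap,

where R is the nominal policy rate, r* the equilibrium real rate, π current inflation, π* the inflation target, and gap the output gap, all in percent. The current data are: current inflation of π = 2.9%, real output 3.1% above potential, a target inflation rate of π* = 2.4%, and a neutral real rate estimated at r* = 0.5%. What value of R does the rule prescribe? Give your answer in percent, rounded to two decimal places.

Output 3.1% above potential → gap = 3.1.
R = 0.5 + 2.9 + 0.5 × (2.9 − 2.4) + 0.5 × 3.1
   = 0.5 + 2.9 + 0.25 + 1.55 = 5.20

5.20%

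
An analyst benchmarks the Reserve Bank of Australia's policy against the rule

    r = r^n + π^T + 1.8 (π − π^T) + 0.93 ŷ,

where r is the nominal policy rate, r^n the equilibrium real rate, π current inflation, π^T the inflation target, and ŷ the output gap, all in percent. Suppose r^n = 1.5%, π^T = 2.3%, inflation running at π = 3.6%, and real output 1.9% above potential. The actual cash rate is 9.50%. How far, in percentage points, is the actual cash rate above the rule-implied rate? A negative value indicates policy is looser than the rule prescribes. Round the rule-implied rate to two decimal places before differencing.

Output 1.9% above potential → ŷ = 1.9.
r = 1.5 + 2.3 + 1.8 × (3.6 − 2.3) + 0.93 × 1.9
   = 1.5 + 2.3 + 2.34 + 1.767 = 7.91
Deviation = 9.50 − 7.91 = 1.59 pp.

1.59 pp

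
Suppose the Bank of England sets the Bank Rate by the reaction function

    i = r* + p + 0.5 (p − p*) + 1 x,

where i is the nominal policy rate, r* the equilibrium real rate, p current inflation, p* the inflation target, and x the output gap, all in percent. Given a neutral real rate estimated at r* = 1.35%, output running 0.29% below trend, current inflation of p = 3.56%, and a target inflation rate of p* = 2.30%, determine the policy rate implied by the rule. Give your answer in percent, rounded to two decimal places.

Output 0.29% below potential → x = -0.29.
i = 1.35 + 3.56 + 0.5 × (3.56 − 2.30) + 1 × (-0.29)
   = 1.35 + 3.56 + 0.63 − 0.29 = 5.25

5.25%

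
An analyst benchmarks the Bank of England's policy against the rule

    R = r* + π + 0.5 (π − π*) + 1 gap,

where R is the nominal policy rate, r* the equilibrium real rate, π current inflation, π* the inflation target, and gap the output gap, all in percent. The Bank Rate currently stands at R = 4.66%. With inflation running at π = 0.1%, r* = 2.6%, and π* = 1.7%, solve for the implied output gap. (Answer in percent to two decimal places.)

2.76%

1 gap = 4.66 − 2.6 − 0.1 − 0.5 × (0.1 − 1.7) = 2.76
gap = 2.76 / 1 = 2.76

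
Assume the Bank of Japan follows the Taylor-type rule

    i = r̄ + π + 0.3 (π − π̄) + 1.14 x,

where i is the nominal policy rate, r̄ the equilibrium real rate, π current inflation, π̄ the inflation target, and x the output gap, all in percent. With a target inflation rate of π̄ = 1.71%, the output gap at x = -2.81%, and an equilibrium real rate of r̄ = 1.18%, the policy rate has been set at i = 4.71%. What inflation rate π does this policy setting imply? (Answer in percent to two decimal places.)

5.57%

Collecting π: i = r̄ + (1 + 0.3) π − 0.3 π̄ + 1.14 x
1.3 π = 4.71 − 1.18 + 0.3 × 1.71 − 1.14 × (-2.81) = 7.2464
π = 7.2464 / 1.3 = 5.57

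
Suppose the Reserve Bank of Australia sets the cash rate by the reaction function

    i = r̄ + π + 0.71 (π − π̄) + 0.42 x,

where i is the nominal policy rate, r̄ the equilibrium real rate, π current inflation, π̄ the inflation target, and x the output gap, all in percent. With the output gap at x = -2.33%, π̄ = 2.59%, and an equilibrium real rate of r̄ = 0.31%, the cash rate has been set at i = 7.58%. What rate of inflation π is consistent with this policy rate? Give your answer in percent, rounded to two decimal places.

5.90%

Collecting π: i = r̄ + (1 + 0.71) π − 0.71 π̄ + 0.42 x
1.71 π = 7.58 − 0.31 + 0.71 × 2.59 − 0.42 × (-2.33) = 10.0875
π = 10.0875 / 1.71 = 5.90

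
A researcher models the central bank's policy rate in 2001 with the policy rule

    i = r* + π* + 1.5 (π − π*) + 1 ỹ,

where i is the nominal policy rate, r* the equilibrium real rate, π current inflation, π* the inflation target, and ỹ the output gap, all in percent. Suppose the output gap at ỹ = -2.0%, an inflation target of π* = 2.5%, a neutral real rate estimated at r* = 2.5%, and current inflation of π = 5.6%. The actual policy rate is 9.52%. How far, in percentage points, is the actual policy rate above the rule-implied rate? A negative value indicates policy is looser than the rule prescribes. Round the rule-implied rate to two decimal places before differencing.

i = 2.5 + 2.5 + 1.5 × (5.6 − 2.5) + 1 × (-2.0)
   = 2.5 + 2.5 + 4.65 − 2 = 7.65
Deviation = 9.52 − 7.65 = 1.87 pp.

1.87 pp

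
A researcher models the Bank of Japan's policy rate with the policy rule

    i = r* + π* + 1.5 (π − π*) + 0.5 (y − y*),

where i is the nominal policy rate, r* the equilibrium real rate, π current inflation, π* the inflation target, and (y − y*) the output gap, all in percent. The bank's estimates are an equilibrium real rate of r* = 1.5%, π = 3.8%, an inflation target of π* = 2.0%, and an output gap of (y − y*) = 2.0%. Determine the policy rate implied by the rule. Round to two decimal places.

i = 1.5 + 2.0 + 1.5 × (3.8 − 2.0) + 0.5 × 2.0
   = 1.5 + 2 + 2.7 + 1 = 7.20

7.20%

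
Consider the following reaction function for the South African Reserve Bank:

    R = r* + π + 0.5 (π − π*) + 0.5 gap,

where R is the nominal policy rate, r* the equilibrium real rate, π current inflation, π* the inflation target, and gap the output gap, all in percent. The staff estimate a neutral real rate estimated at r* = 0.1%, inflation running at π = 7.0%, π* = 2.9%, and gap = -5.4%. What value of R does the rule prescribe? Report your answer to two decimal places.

R = 0.1 + 7.0 + 0.5 × (7.0 − 2.9) + 0.5 × (-5.4)
   = 0.1 + 7 + 2.05 − 2.7 = 6.45

6.45%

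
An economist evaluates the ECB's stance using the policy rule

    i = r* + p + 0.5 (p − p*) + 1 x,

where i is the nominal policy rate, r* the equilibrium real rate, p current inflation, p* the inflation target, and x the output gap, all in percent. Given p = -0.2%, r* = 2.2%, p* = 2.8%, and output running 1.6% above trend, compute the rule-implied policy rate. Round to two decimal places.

Output 1.6% above potential → x = 1.6.
i = 2.2 + (-0.2) + 0.5 × (-0.2 − 2.8) + 1 × 1.6
   = 2.2 − 0.2 − 1.5 + 1.6 = 2.10

2.10%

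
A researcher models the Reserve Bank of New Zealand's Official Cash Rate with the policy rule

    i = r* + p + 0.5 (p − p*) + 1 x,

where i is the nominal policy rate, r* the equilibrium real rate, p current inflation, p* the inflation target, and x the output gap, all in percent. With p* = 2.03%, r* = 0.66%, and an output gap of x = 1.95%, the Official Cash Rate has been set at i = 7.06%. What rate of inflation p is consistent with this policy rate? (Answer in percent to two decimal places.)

Collecting p: i = r* + (1 + 0.5) p − 0.5 p* + 1 x
1.5 p = 7.06 − 0.66 + 0.5 × 2.03 − 1 × 1.95 = 5.465
p = 5.465 / 1.5 = 3.64

3.64%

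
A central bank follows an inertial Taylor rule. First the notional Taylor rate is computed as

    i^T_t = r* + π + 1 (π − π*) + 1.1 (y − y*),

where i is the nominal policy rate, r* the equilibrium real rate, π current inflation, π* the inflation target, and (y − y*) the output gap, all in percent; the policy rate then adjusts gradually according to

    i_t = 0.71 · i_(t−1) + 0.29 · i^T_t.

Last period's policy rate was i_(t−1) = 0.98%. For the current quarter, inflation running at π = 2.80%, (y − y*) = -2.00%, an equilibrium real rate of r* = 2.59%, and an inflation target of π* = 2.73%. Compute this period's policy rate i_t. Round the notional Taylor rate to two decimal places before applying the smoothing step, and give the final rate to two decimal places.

1.64%

i^T_t = 2.59 + 2.80 + 1 × (2.80 − 2.73) + 1.1 × (-2.00)
   = 2.59 + 2.8 + 0.07 − 2.2 = 3.26
i_t = 0.71 × 0.98 + 0.29 × 3.26 = 0.6958 + 0.9454 = 1.64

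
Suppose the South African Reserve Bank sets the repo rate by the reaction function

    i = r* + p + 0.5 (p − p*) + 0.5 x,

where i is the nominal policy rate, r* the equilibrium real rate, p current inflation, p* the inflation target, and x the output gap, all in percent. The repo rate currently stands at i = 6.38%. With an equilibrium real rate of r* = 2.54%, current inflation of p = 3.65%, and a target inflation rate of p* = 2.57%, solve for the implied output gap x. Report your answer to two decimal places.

0.5 x = 6.38 − 2.54 − 3.65 − 0.5 × (3.65 − 2.57) = -0.35
x = -0.35 / 0.5 = -0.70

-0.70%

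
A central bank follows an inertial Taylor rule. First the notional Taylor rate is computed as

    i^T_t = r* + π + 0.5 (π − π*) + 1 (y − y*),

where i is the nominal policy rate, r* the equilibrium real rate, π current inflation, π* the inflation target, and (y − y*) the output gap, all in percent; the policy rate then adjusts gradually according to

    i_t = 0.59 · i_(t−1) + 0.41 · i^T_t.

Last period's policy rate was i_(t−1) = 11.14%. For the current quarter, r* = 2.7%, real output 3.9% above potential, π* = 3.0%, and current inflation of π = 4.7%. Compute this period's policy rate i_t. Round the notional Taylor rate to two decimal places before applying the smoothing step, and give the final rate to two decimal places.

Output 3.9% above potential → (y − y*) = 3.9.
i^T_t = 2.7 + 4.7 + 0.5 × (4.7 − 3.0) + 1 × 3.9
   = 2.7 + 4.7 + 0.85 + 3.9 = 12.15
i_t = 0.59 × 11.14 + 0.41 × 12.15 = 6.5726 + 4.9815 = 11.55

11.55%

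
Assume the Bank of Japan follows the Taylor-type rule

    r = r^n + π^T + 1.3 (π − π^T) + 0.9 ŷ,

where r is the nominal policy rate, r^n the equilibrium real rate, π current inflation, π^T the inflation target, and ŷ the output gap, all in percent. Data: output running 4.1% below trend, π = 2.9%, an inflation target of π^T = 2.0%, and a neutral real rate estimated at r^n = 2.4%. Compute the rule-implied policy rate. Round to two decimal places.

Output 4.1% below potential → ŷ = -4.1.
r = 2.4 + 2.0 + 1.3 × (2.9 − 2.0) + 0.9 × (-4.1)
   = 2.4 + 2 + 1.17 − 3.69 = 1.88

1.88%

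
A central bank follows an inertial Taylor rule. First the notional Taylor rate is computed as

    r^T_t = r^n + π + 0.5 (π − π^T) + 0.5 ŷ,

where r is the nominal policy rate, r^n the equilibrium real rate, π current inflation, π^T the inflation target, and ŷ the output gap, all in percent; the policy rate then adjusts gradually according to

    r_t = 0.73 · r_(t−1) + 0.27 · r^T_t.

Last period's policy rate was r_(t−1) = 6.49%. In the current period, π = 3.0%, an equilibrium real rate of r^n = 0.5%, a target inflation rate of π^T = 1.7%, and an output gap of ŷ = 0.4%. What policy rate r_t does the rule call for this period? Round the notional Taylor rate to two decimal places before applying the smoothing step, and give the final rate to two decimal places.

r^T_t = 0.5 + 3.0 + 0.5 × (3.0 − 1.7) + 0.5 × 0.4
   = 0.5 + 3 + 0.65 + 0.2 = 4.35
r_t = 0.73 × 6.49 + 0.27 × 4.35 = 4.7377 + 1.1745 = 5.91

5.91%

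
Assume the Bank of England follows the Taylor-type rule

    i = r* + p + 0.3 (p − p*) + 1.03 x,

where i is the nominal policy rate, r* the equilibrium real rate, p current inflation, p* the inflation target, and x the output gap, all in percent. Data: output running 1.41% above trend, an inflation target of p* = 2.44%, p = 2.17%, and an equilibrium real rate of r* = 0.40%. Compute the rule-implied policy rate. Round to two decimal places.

3.94%

Output 1.41% above potential → x = 1.41.
i = 0.40 + 2.17 + 0.3 × (2.17 − 2.44) + 1.03 × 1.41
   = 0.40 + 2.17 − 0.081 + 1.4523 = 3.94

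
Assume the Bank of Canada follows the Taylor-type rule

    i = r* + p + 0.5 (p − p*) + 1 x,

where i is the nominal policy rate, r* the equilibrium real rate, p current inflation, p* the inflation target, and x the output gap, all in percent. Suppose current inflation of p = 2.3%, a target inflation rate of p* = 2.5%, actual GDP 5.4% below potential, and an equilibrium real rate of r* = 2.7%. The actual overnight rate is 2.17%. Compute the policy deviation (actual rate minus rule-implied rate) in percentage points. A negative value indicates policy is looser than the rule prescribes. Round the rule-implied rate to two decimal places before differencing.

2.67 pp

Output 5.4% below potential → x = -5.4.
i = 2.7 + 2.3 + 0.5 × (2.3 − 2.5) + 1 × (-5.4)
   = 2.7 + 2.3 − 0.1 − 5.4 = -0.50
Deviation = 2.17 − (-0.50) = 2.67 pp.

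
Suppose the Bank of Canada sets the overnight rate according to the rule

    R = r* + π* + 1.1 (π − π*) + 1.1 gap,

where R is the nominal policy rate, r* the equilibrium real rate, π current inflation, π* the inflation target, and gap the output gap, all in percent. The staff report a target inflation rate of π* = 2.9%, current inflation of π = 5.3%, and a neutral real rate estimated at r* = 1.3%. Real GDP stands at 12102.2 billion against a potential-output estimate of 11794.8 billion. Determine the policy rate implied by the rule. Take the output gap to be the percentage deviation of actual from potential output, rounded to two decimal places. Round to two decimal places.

9.71%

Output gap = 100 × (12102.2 − 11794.8) / 11794.8 = 2.61%.
R = 1.30 + 2.90 + 1.1 × (5.30 − 2.90) + 1.1 × 2.61
   = 1.30 + 2.9 + 2.64 + 2.871 = 9.71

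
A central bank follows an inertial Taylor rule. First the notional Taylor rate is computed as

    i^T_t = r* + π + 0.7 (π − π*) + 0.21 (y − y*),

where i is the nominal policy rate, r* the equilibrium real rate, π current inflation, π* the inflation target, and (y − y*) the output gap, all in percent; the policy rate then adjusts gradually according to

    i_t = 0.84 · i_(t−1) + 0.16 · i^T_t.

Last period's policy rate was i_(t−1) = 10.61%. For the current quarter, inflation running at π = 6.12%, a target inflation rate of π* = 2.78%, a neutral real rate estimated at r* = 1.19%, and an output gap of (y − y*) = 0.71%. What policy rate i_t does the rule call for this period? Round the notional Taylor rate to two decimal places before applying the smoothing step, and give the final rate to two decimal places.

i^T_t = 1.19 + 6.12 + 0.7 × (6.12 − 2.78) + 0.21 × 0.71
   = 1.19 + 6.12 + 2.338 + 0.1491 = 9.80
i_t = 0.84 × 10.61 + 0.16 × 9.80 = 8.9124 + 1.568 = 10.48

10.48%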